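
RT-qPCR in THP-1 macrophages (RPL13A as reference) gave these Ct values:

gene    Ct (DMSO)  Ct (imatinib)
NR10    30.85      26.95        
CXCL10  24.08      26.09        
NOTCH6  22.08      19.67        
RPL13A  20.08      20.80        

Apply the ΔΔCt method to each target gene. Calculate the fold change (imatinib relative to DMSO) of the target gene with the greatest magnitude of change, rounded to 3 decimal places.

NR10: ΔΔCt = (26.95−20.80) − (30.85−20.08) = 6.15 − 10.77 = -4.62; fold change = 2^4.62 = 24.590
CXCL10: ΔΔCt = (26.09−20.80) − (24.08−20.08) = 5.29 − 4.00 = 1.29; fold change = 2^-1.29 = 0.409
NOTCH6: ΔΔCt = (19.67−20.80) − (22.08−20.08) = -1.13 − 2.00 = -3.13; fold change = 2^3.13 = 8.754
NR10 has the largest |ΔΔCt| = 4.62.

24.590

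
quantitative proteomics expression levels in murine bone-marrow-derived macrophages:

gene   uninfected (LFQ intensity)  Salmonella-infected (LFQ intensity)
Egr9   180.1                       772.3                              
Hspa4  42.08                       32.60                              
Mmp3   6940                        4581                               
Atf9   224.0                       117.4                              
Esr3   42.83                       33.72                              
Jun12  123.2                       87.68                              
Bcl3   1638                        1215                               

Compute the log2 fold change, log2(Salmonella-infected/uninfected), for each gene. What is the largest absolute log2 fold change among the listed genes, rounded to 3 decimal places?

2.100

log2(772.3/180.1) = 2.100  (Egr9)
log2(32.60/42.08) = -0.368  (Hspa4)
log2(4581/6940) = -0.599  (Mmp3)
log2(117.4/224.0) = -0.932  (Atf9)
log2(33.72/42.83) = -0.345  (Esr3)
log2(87.68/123.2) = -0.491  (Jun12)
log2(1215/1638) = -0.431  (Bcl3)
The largest magnitude belongs to Egr9.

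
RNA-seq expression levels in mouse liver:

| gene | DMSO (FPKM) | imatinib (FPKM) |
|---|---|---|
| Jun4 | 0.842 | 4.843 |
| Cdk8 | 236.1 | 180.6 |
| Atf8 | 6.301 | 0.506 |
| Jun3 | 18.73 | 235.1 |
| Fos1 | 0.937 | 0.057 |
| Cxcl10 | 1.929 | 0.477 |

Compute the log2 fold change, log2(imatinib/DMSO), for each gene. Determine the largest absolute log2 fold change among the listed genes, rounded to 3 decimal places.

log2(4.843/0.842) = 2.524  (Jun4)
log2(180.6/236.1) = -0.387  (Cdk8)
log2(0.506/6.301) = -3.638  (Atf8)
log2(235.1/18.73) = 3.650  (Jun3)
log2(0.057/0.937) = -4.039  (Fos1)
log2(0.477/1.929) = -2.016  (Cxcl10)
The largest magnitude belongs to Fos1.

4.039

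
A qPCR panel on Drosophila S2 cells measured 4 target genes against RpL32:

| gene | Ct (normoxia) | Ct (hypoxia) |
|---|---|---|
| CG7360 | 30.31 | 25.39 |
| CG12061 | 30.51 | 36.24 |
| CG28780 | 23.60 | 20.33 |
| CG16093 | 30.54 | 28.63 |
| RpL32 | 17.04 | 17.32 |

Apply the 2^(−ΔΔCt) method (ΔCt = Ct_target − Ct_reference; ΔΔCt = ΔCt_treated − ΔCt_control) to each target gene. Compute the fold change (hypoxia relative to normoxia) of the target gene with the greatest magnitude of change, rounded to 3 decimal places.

CG7360: ΔΔCt = (25.39−17.32) − (30.31−17.04) = 8.07 − 13.27 = -5.20; fold change = 2^5.20 = 36.758
CG12061: ΔΔCt = (36.24−17.32) − (30.51−17.04) = 18.92 − 13.47 = 5.45; fold change = 2^-5.45 = 0.023
CG28780: ΔΔCt = (20.33−17.32) − (23.60−17.04) = 3.01 − 6.56 = -3.55; fold change = 2^3.55 = 11.713
CG16093: ΔΔCt = (28.63−17.32) − (30.54−17.04) = 11.31 − 13.50 = -2.19; fold change = 2^2.19 = 4.563
CG12061 has the largest |ΔΔCt| = 5.45.

0.023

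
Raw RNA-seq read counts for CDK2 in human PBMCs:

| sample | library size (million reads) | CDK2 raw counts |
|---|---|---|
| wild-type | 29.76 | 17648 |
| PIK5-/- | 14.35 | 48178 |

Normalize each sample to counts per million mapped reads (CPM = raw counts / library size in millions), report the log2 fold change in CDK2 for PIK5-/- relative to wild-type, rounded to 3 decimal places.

CPM(wild-type) = 17648 / 29.76 = 593.0108
CPM(PIK5-/-) = 48178 / 14.35 = 3357.3519
Fold change = 3357.3519 / 593.0108 = 5.66154
log2(5.66154) = 2.5012

2.501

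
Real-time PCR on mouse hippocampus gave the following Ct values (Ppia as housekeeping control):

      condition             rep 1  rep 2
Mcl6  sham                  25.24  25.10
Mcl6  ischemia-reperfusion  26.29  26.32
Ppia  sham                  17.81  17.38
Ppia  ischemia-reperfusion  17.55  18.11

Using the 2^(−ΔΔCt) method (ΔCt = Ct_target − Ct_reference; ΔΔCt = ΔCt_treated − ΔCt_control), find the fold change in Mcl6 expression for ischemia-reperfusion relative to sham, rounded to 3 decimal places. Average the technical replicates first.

Mean Ct: Mcl6 sham 25.170; Mcl6 ischemia-reperfusion 26.305; Ppia sham 17.595; Ppia ischemia-reperfusion 17.830
ΔCt(sham) = 25.170 − 17.595 = 7.575
ΔCt(ischemia-reperfusion) = 26.305 − 17.830 = 8.475
ΔΔCt = 8.475 − 7.575 = 0.900
Fold change = 2^(−0.900) = 0.5359

0.536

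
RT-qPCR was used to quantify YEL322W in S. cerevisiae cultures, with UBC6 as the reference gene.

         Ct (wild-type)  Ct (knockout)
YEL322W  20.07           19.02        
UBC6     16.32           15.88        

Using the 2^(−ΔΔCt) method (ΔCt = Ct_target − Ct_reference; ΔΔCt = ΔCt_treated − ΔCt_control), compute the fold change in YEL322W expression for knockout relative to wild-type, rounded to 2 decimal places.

1.53

ΔCt(wild-type) = 20.070 − 16.320 = 3.750
ΔCt(knockout) = 19.020 − 15.880 = 3.140
ΔΔCt = 3.140 − 3.750 = -0.610
Fold change = 2^(−(-0.610)) = 2^0.610 = 1.526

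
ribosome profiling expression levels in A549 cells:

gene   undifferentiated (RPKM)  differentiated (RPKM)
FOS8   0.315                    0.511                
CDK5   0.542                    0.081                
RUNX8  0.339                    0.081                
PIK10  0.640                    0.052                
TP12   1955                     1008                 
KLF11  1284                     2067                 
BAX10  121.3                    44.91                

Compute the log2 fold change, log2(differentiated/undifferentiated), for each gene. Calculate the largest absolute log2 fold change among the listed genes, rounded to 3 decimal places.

3.621

log2(0.511/0.315) = 0.698  (FOS8)
log2(0.081/0.542) = -2.742  (CDK5)
log2(0.081/0.339) = -2.065  (RUNX8)
log2(0.052/0.640) = -3.621  (PIK10)
log2(1008/1955) = -0.956  (TP12)
log2(2067/1284) = 0.687  (KLF11)
log2(44.91/121.3) = -1.433  (BAX10)
The largest magnitude belongs to PIK10.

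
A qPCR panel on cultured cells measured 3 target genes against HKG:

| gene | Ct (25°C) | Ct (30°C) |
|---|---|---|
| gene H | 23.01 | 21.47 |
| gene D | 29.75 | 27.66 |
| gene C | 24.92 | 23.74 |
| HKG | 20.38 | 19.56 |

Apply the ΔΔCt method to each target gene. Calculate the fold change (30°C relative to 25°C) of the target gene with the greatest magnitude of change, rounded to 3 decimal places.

2.412

gene H: ΔΔCt = (21.47−19.56) − (23.01−20.38) = 1.91 − 2.63 = -0.72; fold change = 2^0.72 = 1.647
gene D: ΔΔCt = (27.66−19.56) − (29.75−20.38) = 8.10 − 9.37 = -1.27; fold change = 2^1.27 = 2.412
gene C: ΔΔCt = (23.74−19.56) − (24.92−20.38) = 4.18 − 4.54 = -0.36; fold change = 2^0.36 = 1.283
gene D has the largest |ΔΔCt| = 1.27.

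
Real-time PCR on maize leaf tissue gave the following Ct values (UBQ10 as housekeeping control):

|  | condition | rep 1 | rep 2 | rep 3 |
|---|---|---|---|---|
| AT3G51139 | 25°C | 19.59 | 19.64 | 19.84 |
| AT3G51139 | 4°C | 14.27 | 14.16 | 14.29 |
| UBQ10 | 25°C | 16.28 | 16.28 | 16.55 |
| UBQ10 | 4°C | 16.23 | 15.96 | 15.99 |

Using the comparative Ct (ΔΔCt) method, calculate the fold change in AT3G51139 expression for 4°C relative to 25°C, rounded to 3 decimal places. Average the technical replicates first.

Mean Ct: AT3G51139 25°C 19.690; AT3G51139 4°C 14.240; UBQ10 25°C 16.370; UBQ10 4°C 16.060
ΔCt(25°C) = 19.690 − 16.370 = 3.320
ΔCt(4°C) = 14.240 − 16.060 = -1.820
ΔΔCt = -1.820 − 3.320 = -5.140
Fold change = 2^(−(-5.140)) = 2^5.140 = 35.2610

35.261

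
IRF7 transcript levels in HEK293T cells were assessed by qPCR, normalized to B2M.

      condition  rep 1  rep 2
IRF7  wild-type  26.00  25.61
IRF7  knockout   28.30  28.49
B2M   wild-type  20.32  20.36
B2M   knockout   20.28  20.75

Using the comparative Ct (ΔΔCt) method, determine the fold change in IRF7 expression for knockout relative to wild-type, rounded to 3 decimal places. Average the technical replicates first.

0.188

Mean Ct: IRF7 wild-type 25.805; IRF7 knockout 28.395; B2M wild-type 20.340; B2M knockout 20.515
ΔCt(wild-type) = 25.805 − 20.340 = 5.465
ΔCt(knockout) = 28.395 − 20.515 = 7.880
ΔΔCt = 7.880 − 5.465 = 2.415
Fold change = 2^(−2.415) = 0.1875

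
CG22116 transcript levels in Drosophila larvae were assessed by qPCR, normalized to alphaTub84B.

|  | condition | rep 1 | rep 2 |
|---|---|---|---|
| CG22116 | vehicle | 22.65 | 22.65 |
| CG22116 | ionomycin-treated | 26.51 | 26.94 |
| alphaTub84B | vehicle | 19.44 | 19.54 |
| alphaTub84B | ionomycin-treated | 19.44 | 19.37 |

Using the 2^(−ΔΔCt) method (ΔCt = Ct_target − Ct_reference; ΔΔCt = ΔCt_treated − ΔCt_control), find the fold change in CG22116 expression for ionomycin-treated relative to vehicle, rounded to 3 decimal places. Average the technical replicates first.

Mean Ct: CG22116 vehicle 22.650; CG22116 ionomycin-treated 26.725; alphaTub84B vehicle 19.490; alphaTub84B ionomycin-treated 19.405
ΔCt(vehicle) = 22.650 − 19.490 = 3.160
ΔCt(ionomycin-treated) = 26.725 − 19.405 = 7.320
ΔΔCt = 7.320 − 3.160 = 4.160
Fold change = 2^(−4.160) = 0.0559

0.056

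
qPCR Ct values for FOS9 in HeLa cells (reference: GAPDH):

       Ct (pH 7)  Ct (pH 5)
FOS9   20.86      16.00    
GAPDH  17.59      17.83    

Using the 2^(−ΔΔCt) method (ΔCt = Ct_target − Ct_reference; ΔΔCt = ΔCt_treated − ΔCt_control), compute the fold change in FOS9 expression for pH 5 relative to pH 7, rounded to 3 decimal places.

34.297

ΔCt(pH 7) = 20.860 − 17.590 = 3.270
ΔCt(pH 5) = 16.000 − 17.830 = -1.830
ΔΔCt = -1.830 − 3.270 = -5.100
Fold change = 2^(−(-5.100)) = 2^5.100 = 34.2968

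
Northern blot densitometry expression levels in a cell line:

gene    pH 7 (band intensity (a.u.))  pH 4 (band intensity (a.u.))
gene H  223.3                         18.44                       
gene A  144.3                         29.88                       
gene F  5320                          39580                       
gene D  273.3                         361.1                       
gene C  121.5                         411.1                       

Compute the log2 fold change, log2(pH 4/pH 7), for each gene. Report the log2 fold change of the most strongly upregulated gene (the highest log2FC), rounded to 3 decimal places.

2.895

log2(18.44/223.3) = -3.598  (gene H)
log2(29.88/144.3) = -2.272  (gene A)
log2(39580/5320) = 2.895  (gene F)
log2(361.1/273.3) = 0.402  (gene D)
log2(411.1/121.5) = 1.759  (gene C)
gene F is most strongly upregulated.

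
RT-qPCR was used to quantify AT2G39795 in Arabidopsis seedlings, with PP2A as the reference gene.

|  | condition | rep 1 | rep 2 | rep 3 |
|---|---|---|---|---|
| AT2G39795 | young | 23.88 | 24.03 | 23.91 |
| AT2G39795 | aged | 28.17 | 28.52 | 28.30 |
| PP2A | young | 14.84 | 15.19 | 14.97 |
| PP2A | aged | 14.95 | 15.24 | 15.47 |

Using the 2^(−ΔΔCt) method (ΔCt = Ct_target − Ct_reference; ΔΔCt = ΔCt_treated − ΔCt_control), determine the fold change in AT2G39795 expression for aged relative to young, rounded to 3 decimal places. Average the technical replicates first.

Mean Ct: AT2G39795 young 23.940; AT2G39795 aged 28.330; PP2A young 15.000; PP2A aged 15.220
ΔCt(young) = 23.940 − 15.000 = 8.940
ΔCt(aged) = 28.330 − 15.220 = 13.110
ΔΔCt = 13.110 − 8.940 = 4.170
Fold change = 2^(−4.170) = 0.0556

0.056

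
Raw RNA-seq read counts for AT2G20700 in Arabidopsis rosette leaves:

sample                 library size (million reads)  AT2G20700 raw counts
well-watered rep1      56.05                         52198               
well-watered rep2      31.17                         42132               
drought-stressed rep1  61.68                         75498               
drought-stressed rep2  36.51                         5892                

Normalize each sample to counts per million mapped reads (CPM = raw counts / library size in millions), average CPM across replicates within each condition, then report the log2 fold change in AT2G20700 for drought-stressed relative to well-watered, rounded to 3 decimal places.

CPM(well-watered rep1) = 52198 / 56.05 = 931.2756
CPM(well-watered rep2) = 42132 / 31.17 = 1351.6843
CPM(drought-stressed rep1) = 75498 / 61.68 = 1224.0272
CPM(drought-stressed rep2) = 5892 / 36.51 = 161.3804
mean CPM(well-watered) = 1141.4800; mean CPM(drought-stressed) = 692.7038
Fold change = 692.7038 / 1141.4800 = 0.60685
log2(0.60685) = -0.7206

-0.721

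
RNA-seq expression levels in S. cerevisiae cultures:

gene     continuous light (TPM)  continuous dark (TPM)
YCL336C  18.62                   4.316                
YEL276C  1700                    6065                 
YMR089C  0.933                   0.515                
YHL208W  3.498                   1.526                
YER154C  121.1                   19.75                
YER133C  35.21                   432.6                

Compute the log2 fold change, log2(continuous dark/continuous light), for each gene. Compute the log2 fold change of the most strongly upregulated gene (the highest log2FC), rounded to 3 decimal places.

3.619

log2(4.316/18.62) = -2.109  (YCL336C)
log2(6065/1700) = 1.835  (YEL276C)
log2(0.515/0.933) = -0.857  (YMR089C)
log2(1.526/3.498) = -1.197  (YHL208W)
log2(19.75/121.1) = -2.616  (YER154C)
log2(432.6/35.21) = 3.619  (YER133C)
YER133C is most strongly upregulated.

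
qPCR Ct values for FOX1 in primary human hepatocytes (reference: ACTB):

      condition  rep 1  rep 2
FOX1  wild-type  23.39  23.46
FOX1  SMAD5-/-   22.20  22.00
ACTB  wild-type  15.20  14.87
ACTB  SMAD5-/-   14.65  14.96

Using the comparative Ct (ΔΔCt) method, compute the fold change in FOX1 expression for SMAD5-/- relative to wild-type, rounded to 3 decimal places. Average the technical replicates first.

Mean Ct: FOX1 wild-type 23.425; FOX1 SMAD5-/- 22.100; ACTB wild-type 15.035; ACTB SMAD5-/- 14.805
ΔCt(wild-type) = 23.425 − 15.035 = 8.390
ΔCt(SMAD5-/-) = 22.100 − 14.805 = 7.295
ΔΔCt = 7.295 − 8.390 = -1.095
Fold change = 2^(−(-1.095)) = 2^1.095 = 2.1361

2.136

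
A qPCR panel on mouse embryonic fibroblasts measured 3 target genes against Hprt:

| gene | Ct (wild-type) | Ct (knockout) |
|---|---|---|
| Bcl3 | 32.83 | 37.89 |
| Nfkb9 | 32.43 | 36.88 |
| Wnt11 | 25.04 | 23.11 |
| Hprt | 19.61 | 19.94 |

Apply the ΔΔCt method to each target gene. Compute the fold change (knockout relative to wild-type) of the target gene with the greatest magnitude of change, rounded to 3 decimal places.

0.038

Bcl3: ΔΔCt = (37.89−19.94) − (32.83−19.61) = 17.95 − 13.22 = 4.73; fold change = 2^-4.73 = 0.038
Nfkb9: ΔΔCt = (36.88−19.94) − (32.43−19.61) = 16.94 − 12.82 = 4.12; fold change = 2^-4.12 = 0.058
Wnt11: ΔΔCt = (23.11−19.94) − (25.04−19.61) = 3.17 − 5.43 = -2.26; fold change = 2^2.26 = 4.790
Bcl3 has the largest |ΔΔCt| = 4.73.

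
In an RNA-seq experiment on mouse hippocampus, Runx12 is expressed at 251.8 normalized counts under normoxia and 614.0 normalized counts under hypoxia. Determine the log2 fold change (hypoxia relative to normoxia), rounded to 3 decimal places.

Fold change = 614.0 / 251.8 = 2.4384
log2(2.4384) = 1.2860

1.286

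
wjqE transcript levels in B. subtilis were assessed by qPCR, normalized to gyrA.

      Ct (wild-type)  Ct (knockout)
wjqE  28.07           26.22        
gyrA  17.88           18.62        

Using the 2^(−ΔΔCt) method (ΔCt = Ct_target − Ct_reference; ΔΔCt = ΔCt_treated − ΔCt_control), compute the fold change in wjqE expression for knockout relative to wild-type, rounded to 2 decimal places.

6.02

ΔCt(wild-type) = 28.070 − 17.880 = 10.190
ΔCt(knockout) = 26.220 − 18.620 = 7.600
ΔΔCt = 7.600 − 10.190 = -2.590
Fold change = 2^(−(-2.590)) = 2^2.590 = 6.021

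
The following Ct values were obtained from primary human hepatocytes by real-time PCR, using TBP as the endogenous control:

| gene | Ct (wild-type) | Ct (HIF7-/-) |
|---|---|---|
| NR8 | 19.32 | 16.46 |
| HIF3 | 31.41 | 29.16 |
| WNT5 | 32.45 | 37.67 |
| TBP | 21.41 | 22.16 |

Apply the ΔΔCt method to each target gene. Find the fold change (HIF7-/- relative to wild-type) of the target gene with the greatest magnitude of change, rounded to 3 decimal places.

NR8: ΔΔCt = (16.46−22.16) − (19.32−21.41) = -5.70 − (-2.09) = -3.61; fold change = 2^3.61 = 12.210
HIF3: ΔΔCt = (29.16−22.16) − (31.41−21.41) = 7.00 − 10.00 = -3.00; fold change = 2^3.00 = 8.000
WNT5: ΔΔCt = (37.67−22.16) − (32.45−21.41) = 15.51 − 11.04 = 4.47; fold change = 2^-4.47 = 0.045
WNT5 has the largest |ΔΔCt| = 4.47.

0.045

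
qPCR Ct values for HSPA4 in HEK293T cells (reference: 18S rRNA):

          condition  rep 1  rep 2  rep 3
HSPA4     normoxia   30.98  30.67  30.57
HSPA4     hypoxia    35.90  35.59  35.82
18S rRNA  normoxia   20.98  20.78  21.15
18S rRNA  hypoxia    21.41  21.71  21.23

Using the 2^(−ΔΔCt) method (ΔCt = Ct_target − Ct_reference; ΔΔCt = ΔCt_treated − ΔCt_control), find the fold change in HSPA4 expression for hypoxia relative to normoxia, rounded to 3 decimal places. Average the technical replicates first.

0.043

Mean Ct: HSPA4 normoxia 30.740; HSPA4 hypoxia 35.770; 18S rRNA normoxia 20.970; 18S rRNA hypoxia 21.450
ΔCt(normoxia) = 30.740 − 20.970 = 9.770
ΔCt(hypoxia) = 35.770 − 21.450 = 14.320
ΔΔCt = 14.320 − 9.770 = 4.550
Fold change = 2^(−4.550) = 0.0427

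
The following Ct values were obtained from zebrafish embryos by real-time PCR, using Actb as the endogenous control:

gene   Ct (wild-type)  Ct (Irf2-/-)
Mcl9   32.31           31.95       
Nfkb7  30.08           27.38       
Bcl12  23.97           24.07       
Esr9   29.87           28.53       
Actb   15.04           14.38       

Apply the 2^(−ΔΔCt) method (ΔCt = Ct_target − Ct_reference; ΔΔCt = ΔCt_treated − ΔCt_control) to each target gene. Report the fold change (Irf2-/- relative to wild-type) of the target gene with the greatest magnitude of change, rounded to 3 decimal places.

Mcl9: ΔΔCt = (31.95−14.38) − (32.31−15.04) = 17.57 − 17.27 = 0.30; fold change = 2^-0.30 = 0.812
Nfkb7: ΔΔCt = (27.38−14.38) − (30.08−15.04) = 13.00 − 15.04 = -2.04; fold change = 2^2.04 = 4.112
Bcl12: ΔΔCt = (24.07−14.38) − (23.97−15.04) = 9.69 − 8.93 = 0.76; fold change = 2^-0.76 = 0.590
Esr9: ΔΔCt = (28.53−14.38) − (29.87−15.04) = 14.15 − 14.83 = -0.68; fold change = 2^0.68 = 1.602
Nfkb7 has the largest |ΔΔCt| = 2.04.

4.112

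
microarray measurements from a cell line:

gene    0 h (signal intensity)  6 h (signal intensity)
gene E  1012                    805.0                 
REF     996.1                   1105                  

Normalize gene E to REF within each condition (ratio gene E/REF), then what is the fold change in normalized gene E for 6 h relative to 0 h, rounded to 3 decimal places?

0.717

gene E/REF (0 h) = 1012 / 996.1 = 1.016
gene E/REF (6 h) = 805.0 / 1105 = 0.72851
Fold change = 0.72851 / 1.016 = 0.7171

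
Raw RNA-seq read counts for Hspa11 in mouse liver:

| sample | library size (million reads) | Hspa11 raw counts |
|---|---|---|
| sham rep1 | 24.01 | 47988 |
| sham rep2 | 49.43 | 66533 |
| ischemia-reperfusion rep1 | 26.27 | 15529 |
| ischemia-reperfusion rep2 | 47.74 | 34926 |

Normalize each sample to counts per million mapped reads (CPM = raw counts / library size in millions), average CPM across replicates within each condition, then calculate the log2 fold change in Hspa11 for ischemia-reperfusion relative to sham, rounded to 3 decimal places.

-1.338

CPM(sham rep1) = 47988 / 24.01 = 1998.6672
CPM(sham rep2) = 66533 / 49.43 = 1346.0045
CPM(ischemia-reperfusion rep1) = 15529 / 26.27 = 591.1306
CPM(ischemia-reperfusion rep2) = 34926 / 47.74 = 731.5878
mean CPM(sham) = 1672.3358; mean CPM(ischemia-reperfusion) = 661.3592
Fold change = 661.3592 / 1672.3358 = 0.39547
log2(0.39547) = -1.3384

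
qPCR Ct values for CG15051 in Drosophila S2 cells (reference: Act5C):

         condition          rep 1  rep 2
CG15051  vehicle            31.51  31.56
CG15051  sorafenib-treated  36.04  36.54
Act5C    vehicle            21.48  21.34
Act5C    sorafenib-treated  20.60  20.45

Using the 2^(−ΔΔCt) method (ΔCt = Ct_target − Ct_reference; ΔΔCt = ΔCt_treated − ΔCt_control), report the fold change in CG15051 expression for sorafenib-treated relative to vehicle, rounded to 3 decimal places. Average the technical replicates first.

Mean Ct: CG15051 vehicle 31.535; CG15051 sorafenib-treated 36.290; Act5C vehicle 21.410; Act5C sorafenib-treated 20.525
ΔCt(vehicle) = 31.535 − 21.410 = 10.125
ΔCt(sorafenib-treated) = 36.290 − 20.525 = 15.765
ΔΔCt = 15.765 − 10.125 = 5.640
Fold change = 2^(−5.640) = 0.0201

0.020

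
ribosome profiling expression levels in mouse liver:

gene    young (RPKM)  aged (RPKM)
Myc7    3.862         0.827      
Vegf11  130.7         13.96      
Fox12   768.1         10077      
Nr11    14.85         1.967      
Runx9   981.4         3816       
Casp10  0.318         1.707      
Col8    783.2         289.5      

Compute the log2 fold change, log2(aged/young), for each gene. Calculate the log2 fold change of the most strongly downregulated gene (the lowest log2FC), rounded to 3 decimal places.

-3.227

log2(0.827/3.862) = -2.223  (Myc7)
log2(13.96/130.7) = -3.227  (Vegf11)
log2(10077/768.1) = 3.714  (Fox12)
log2(1.967/14.85) = -2.916  (Nr11)
log2(3816/981.4) = 1.959  (Runx9)
log2(1.707/0.318) = 2.424  (Casp10)
log2(289.5/783.2) = -1.436  (Col8)
Vegf11 is most strongly downregulated.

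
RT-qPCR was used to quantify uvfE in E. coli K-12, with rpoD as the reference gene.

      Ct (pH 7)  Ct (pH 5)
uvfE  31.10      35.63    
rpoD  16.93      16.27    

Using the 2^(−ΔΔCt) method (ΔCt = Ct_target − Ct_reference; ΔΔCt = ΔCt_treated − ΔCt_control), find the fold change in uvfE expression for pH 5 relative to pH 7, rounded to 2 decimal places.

0.03

ΔCt(pH 7) = 31.100 − 16.930 = 14.170
ΔCt(pH 5) = 35.630 − 16.270 = 19.360
ΔΔCt = 19.360 − 14.170 = 5.190
Fold change = 2^(−5.190) = 0.027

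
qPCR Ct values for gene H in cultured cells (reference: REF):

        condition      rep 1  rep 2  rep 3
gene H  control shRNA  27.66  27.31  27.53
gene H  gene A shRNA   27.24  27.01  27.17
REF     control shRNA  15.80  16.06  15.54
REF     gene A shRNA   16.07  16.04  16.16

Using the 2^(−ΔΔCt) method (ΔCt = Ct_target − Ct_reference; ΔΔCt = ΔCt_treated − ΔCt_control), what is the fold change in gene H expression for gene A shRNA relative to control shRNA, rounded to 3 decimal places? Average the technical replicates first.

1.569

Mean Ct: gene H control shRNA 27.500; gene H gene A shRNA 27.140; REF control shRNA 15.800; REF gene A shRNA 16.090
ΔCt(control shRNA) = 27.500 − 15.800 = 11.700
ΔCt(gene A shRNA) = 27.140 − 16.090 = 11.050
ΔΔCt = 11.050 − 11.700 = -0.650
Fold change = 2^(−(-0.650)) = 2^0.650 = 1.5692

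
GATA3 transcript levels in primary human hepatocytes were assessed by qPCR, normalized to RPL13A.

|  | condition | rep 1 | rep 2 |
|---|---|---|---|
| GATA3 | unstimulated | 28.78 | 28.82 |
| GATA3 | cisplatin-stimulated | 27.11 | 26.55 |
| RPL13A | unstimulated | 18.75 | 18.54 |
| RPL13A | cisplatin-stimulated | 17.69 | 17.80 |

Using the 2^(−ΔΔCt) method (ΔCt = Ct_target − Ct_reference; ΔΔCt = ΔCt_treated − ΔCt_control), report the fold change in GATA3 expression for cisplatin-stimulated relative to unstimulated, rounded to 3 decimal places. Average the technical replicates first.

Mean Ct: GATA3 unstimulated 28.800; GATA3 cisplatin-stimulated 26.830; RPL13A unstimulated 18.645; RPL13A cisplatin-stimulated 17.745
ΔCt(unstimulated) = 28.800 − 18.645 = 10.155
ΔCt(cisplatin-stimulated) = 26.830 − 17.745 = 9.085
ΔΔCt = 9.085 − 10.155 = -1.070
Fold change = 2^(−(-1.070)) = 2^1.070 = 2.0994

2.099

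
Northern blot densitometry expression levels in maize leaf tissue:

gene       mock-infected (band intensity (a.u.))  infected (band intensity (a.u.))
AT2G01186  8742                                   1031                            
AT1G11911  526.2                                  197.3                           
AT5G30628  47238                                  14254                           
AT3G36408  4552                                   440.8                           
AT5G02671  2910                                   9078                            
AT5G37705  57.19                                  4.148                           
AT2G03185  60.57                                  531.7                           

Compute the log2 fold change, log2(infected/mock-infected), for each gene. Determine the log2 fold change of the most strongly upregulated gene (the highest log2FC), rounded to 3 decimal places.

log2(1031/8742) = -3.084  (AT2G01186)
log2(197.3/526.2) = -1.415  (AT1G11911)
log2(14254/47238) = -1.729  (AT5G30628)
log2(440.8/4552) = -3.368  (AT3G36408)
log2(9078/2910) = 1.641  (AT5G02671)
log2(4.148/57.19) = -3.785  (AT5G37705)
log2(531.7/60.57) = 3.134  (AT2G03185)
AT2G03185 is most strongly upregulated.

3.134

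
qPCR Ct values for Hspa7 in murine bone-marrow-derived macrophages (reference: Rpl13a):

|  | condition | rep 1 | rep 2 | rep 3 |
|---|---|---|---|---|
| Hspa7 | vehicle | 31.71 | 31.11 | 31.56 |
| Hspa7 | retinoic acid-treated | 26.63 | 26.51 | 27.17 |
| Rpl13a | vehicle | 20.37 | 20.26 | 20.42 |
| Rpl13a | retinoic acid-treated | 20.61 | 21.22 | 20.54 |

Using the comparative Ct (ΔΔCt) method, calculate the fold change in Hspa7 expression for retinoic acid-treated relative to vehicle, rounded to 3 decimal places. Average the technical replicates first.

Mean Ct: Hspa7 vehicle 31.460; Hspa7 retinoic acid-treated 26.770; Rpl13a vehicle 20.350; Rpl13a retinoic acid-treated 20.790
ΔCt(vehicle) = 31.460 − 20.350 = 11.110
ΔCt(retinoic acid-treated) = 26.770 − 20.790 = 5.980
ΔΔCt = 5.980 − 11.110 = -5.130
Fold change = 2^(−(-5.130)) = 2^5.130 = 35.0174

35.017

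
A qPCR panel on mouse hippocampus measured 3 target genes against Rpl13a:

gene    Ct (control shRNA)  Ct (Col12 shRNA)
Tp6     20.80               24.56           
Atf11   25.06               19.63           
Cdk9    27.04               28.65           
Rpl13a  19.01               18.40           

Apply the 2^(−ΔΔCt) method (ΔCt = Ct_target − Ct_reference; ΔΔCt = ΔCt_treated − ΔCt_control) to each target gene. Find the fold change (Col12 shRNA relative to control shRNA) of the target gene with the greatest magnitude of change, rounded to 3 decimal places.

28.246

Tp6: ΔΔCt = (24.56−18.40) − (20.80−19.01) = 6.16 − 1.79 = 4.37; fold change = 2^-4.37 = 0.048
Atf11: ΔΔCt = (19.63−18.40) − (25.06−19.01) = 1.23 − 6.05 = -4.82; fold change = 2^4.82 = 28.246
Cdk9: ΔΔCt = (28.65−18.40) − (27.04−19.01) = 10.25 − 8.03 = 2.22; fold change = 2^-2.22 = 0.215
Atf11 has the largest |ΔΔCt| = 4.82.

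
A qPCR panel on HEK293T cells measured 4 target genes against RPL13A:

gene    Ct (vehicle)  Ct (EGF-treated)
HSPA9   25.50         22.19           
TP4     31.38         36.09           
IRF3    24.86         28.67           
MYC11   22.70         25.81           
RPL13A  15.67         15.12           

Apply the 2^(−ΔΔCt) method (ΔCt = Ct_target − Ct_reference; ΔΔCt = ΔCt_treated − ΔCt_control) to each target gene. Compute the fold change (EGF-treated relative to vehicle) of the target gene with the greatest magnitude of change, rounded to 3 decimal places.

HSPA9: ΔΔCt = (22.19−15.12) − (25.50−15.67) = 7.07 − 9.83 = -2.76; fold change = 2^2.76 = 6.774
TP4: ΔΔCt = (36.09−15.12) − (31.38−15.67) = 20.97 − 15.71 = 5.26; fold change = 2^-5.26 = 0.026
IRF3: ΔΔCt = (28.67−15.12) − (24.86−15.67) = 13.55 − 9.19 = 4.36; fold change = 2^-4.36 = 0.049
MYC11: ΔΔCt = (25.81−15.12) − (22.70−15.67) = 10.69 − 7.03 = 3.66; fold change = 2^-3.66 = 0.079
TP4 has the largest |ΔΔCt| = 5.26.

0.026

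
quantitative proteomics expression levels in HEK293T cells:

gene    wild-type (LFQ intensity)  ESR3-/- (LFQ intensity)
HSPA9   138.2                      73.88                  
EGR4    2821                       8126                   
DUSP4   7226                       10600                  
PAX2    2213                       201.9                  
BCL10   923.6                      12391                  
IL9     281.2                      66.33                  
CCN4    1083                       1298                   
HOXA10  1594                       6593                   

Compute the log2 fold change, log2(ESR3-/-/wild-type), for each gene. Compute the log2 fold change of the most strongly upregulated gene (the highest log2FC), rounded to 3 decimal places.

log2(73.88/138.2) = -0.904  (HSPA9)
log2(8126/2821) = 1.526  (EGR4)
log2(10600/7226) = 0.553  (DUSP4)
log2(201.9/2213) = -3.454  (PAX2)
log2(12391/923.6) = 3.746  (BCL10)
log2(66.33/281.2) = -2.084  (IL9)
log2(1298/1083) = 0.261  (CCN4)
log2(6593/1594) = 2.048  (HOXA10)
BCL10 is most strongly upregulated.

3.746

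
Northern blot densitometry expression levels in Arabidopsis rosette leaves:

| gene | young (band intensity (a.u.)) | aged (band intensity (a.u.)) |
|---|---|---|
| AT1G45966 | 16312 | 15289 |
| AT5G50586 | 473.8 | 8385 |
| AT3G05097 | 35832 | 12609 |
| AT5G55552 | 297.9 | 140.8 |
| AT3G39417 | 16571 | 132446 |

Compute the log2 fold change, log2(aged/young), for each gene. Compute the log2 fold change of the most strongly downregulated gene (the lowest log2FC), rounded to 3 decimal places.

log2(15289/16312) = -0.093  (AT1G45966)
log2(8385/473.8) = 4.145  (AT5G50586)
log2(12609/35832) = -1.507  (AT3G05097)
log2(140.8/297.9) = -1.081  (AT5G55552)
log2(132446/16571) = 2.999  (AT3G39417)
AT3G05097 is most strongly downregulated.

-1.507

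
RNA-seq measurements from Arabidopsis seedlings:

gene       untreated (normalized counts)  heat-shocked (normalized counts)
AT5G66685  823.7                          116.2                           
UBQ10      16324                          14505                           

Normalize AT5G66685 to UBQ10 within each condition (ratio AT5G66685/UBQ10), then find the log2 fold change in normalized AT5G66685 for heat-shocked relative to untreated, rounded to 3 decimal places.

AT5G66685/UBQ10 (untreated) = 823.7 / 16324 = 0.050459
AT5G66685/UBQ10 (heat-shocked) = 116.2 / 14505 = 0.008011
Fold change = 0.008011 / 0.050459 = 0.1588
log2(0.1588) = -2.6551

-2.655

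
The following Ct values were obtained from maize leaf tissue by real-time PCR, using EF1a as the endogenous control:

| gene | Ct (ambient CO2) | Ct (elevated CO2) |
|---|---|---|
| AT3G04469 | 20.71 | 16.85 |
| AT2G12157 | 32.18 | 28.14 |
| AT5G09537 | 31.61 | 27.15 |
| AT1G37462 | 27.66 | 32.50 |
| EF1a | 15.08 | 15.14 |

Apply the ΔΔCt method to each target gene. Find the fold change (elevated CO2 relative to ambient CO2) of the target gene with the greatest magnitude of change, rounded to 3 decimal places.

AT3G04469: ΔΔCt = (16.85−15.14) − (20.71−15.08) = 1.71 − 5.63 = -3.92; fold change = 2^3.92 = 15.137
AT2G12157: ΔΔCt = (28.14−15.14) − (32.18−15.08) = 13.00 − 17.10 = -4.10; fold change = 2^4.10 = 17.148
AT5G09537: ΔΔCt = (27.15−15.14) − (31.61−15.08) = 12.01 − 16.53 = -4.52; fold change = 2^4.52 = 22.943
AT1G37462: ΔΔCt = (32.50−15.14) − (27.66−15.08) = 17.36 − 12.58 = 4.78; fold change = 2^-4.78 = 0.036
AT1G37462 has the largest |ΔΔCt| = 4.78.

0.036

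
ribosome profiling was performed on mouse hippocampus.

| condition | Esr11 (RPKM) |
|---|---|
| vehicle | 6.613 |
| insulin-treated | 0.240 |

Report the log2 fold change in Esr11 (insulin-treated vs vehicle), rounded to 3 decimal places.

-4.784

Fold change = 0.240 / 6.613 = 0.0363
log2(0.0363) = -4.7842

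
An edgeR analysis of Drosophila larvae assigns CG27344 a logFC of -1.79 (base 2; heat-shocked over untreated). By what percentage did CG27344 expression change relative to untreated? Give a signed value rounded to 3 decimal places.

Fold change = 2^(-1.79) = 0.2892
Percent change = (FC − 1) × 100% = (0.2892 − 1) × 100 = -71.083%

-71.083%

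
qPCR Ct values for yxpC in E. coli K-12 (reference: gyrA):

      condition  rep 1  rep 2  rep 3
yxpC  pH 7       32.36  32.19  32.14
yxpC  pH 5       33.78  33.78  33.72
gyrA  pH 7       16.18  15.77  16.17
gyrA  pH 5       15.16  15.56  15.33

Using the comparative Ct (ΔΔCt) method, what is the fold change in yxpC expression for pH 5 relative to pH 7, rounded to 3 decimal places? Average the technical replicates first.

Mean Ct: yxpC pH 7 32.230; yxpC pH 5 33.760; gyrA pH 7 16.040; gyrA pH 5 15.350
ΔCt(pH 7) = 32.230 − 16.040 = 16.190
ΔCt(pH 5) = 33.760 − 15.350 = 18.410
ΔΔCt = 18.410 − 16.190 = 2.220
Fold change = 2^(−2.220) = 0.2146

0.215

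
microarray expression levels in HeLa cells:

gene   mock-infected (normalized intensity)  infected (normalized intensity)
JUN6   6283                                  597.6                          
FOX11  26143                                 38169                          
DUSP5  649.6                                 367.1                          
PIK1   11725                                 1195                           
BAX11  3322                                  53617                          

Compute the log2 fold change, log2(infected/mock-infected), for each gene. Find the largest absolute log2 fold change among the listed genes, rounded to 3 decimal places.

4.013

log2(597.6/6283) = -3.394  (JUN6)
log2(38169/26143) = 0.546  (FOX11)
log2(367.1/649.6) = -0.823  (DUSP5)
log2(1195/11725) = -3.295  (PIK1)
log2(53617/3322) = 4.013  (BAX11)
The largest magnitude belongs to BAX11.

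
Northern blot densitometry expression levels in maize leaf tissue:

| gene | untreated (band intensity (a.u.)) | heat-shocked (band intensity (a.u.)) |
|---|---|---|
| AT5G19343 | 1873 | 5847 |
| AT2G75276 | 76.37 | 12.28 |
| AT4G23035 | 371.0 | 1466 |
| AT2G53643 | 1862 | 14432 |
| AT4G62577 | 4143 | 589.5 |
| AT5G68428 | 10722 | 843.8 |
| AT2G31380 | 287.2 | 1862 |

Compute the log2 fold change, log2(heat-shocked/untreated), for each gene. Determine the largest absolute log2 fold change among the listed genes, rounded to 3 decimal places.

log2(5847/1873) = 1.642  (AT5G19343)
log2(12.28/76.37) = -2.637  (AT2G75276)
log2(1466/371.0) = 1.982  (AT4G23035)
log2(14432/1862) = 2.954  (AT2G53643)
log2(589.5/4143) = -2.813  (AT4G62577)
log2(843.8/10722) = -3.668  (AT5G68428)
log2(1862/287.2) = 2.697  (AT2G31380)
The largest magnitude belongs to AT5G68428.

3.668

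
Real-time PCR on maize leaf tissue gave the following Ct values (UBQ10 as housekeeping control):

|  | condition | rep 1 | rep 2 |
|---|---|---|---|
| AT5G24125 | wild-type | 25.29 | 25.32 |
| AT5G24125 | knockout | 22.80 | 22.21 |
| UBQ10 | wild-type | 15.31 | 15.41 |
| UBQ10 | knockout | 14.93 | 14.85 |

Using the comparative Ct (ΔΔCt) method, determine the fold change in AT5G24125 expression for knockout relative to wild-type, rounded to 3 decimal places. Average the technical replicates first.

Mean Ct: AT5G24125 wild-type 25.305; AT5G24125 knockout 22.505; UBQ10 wild-type 15.360; UBQ10 knockout 14.890
ΔCt(wild-type) = 25.305 − 15.360 = 9.945
ΔCt(knockout) = 22.505 − 14.890 = 7.615
ΔΔCt = 7.615 − 9.945 = -2.330
Fold change = 2^(−(-2.330)) = 2^2.330 = 5.0281

5.028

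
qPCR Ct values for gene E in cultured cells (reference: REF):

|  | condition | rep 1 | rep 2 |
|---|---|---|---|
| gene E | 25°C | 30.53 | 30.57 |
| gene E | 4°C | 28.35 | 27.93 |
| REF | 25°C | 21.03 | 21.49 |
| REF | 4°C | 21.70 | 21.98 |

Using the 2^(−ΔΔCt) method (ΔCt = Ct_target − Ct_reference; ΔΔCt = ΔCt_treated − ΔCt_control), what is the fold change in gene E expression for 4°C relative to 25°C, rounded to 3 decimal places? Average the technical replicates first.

Mean Ct: gene E 25°C 30.550; gene E 4°C 28.140; REF 25°C 21.260; REF 4°C 21.840
ΔCt(25°C) = 30.550 − 21.260 = 9.290
ΔCt(4°C) = 28.140 − 21.840 = 6.300
ΔΔCt = 6.300 − 9.290 = -2.990
Fold change = 2^(−(-2.990)) = 2^2.990 = 7.9447

7.945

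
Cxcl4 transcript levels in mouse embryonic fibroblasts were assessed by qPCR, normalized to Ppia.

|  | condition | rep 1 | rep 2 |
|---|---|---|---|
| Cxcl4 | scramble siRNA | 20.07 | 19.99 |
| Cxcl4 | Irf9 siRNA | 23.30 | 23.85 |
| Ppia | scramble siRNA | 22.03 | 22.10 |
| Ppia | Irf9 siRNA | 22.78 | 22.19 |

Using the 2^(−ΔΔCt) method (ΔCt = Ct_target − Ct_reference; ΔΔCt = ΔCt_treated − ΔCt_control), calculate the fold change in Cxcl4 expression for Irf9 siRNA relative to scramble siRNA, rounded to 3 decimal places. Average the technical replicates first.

Mean Ct: Cxcl4 scramble siRNA 20.030; Cxcl4 Irf9 siRNA 23.575; Ppia scramble siRNA 22.065; Ppia Irf9 siRNA 22.485
ΔCt(scramble siRNA) = 20.030 − 22.065 = -2.035
ΔCt(Irf9 siRNA) = 23.575 − 22.485 = 1.090
ΔΔCt = 1.090 − (-2.035) = 3.125
Fold change = 2^(−3.125) = 0.1146

0.115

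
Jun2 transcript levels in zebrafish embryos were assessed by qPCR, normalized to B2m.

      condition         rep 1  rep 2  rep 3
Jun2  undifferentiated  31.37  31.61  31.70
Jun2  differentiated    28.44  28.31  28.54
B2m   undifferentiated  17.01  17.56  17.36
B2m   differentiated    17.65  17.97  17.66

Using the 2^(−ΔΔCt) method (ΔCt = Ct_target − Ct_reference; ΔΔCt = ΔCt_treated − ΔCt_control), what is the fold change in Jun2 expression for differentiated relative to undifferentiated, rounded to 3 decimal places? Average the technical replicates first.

Mean Ct: Jun2 undifferentiated 31.560; Jun2 differentiated 28.430; B2m undifferentiated 17.310; B2m differentiated 17.760
ΔCt(undifferentiated) = 31.560 − 17.310 = 14.250
ΔCt(differentiated) = 28.430 − 17.760 = 10.670
ΔΔCt = 10.670 − 14.250 = -3.580
Fold change = 2^(−(-3.580)) = 2^3.580 = 11.9588

11.959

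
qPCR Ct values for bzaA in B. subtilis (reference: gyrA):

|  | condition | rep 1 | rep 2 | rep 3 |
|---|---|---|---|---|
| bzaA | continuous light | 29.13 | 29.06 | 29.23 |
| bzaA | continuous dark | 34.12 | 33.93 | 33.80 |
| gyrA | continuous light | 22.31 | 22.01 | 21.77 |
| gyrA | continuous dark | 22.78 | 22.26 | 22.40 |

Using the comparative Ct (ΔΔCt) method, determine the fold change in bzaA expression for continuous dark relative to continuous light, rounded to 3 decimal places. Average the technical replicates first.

Mean Ct: bzaA continuous light 29.140; bzaA continuous dark 33.950; gyrA continuous light 22.030; gyrA continuous dark 22.480
ΔCt(continuous light) = 29.140 − 22.030 = 7.110
ΔCt(continuous dark) = 33.950 − 22.480 = 11.470
ΔΔCt = 11.470 − 7.110 = 4.360
Fold change = 2^(−4.360) = 0.0487

0.049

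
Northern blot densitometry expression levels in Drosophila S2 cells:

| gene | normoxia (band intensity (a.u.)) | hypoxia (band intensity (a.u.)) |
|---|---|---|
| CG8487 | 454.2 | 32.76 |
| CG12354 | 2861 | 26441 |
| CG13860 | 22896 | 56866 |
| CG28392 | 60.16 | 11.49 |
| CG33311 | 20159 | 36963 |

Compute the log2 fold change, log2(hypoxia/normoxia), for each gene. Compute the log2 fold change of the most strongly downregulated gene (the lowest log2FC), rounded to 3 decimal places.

-3.793

log2(32.76/454.2) = -3.793  (CG8487)
log2(26441/2861) = 3.208  (CG12354)
log2(56866/22896) = 1.312  (CG13860)
log2(11.49/60.16) = -2.388  (CG28392)
log2(36963/20159) = 0.875  (CG33311)
CG8487 is most strongly downregulated.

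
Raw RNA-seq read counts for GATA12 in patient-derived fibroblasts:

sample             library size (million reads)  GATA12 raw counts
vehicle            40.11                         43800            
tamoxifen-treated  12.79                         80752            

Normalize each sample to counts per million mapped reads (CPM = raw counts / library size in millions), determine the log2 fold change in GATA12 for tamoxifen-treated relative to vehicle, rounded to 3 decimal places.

2.532

CPM(vehicle) = 43800 / 40.11 = 1091.9970
CPM(tamoxifen-treated) = 80752 / 12.79 = 6313.6826
Fold change = 6313.6826 / 1091.9970 = 5.78178
log2(5.78178) = 2.5315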